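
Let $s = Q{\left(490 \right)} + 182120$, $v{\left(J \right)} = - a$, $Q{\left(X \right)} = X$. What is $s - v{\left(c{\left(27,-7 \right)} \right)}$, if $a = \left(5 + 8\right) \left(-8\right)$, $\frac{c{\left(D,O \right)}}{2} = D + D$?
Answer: $182506$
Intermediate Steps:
$c{\left(D,O \right)} = 4 D$ ($c{\left(D,O \right)} = 2 \left(D + D\right) = 2 \cdot 2 D = 4 D$)
$a = -104$ ($a = 13 \left(-8\right) = -104$)
$v{\left(J \right)} = 104$ ($v{\left(J \right)} = \left(-1\right) \left(-104\right) = 104$)
$s = 182610$ ($s = 490 + 182120 = 182610$)
$s - v{\left(c{\left(27,-7 \right)} \right)} = 182610 - 104 = 182506$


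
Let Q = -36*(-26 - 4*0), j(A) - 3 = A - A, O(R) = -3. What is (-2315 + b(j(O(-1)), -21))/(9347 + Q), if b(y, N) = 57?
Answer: -2258/10283 ≈ -0.21959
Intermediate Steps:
j(A) = 3 (j(A) = 3 + (A - A) = 3 + 0 = 3)
Q = 936 (Q = -36*(-26 + 0) = -36*(-26) = 936)
(-2315 + b(j(O(-1)), -21))/(9347 + Q) = (-2315 + 57)/(9347 + 936) = -2258/10283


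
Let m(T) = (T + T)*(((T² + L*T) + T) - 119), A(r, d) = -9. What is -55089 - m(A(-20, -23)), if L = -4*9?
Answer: -50103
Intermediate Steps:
L = -36
m(T) = 2*T*(-119 + T² - 35*T) (m(T) = (T + T)*(((T² - 36*T) + T) - 119) = (2*T)*((T² - 35*T) - 119) = (2*T)*(-119 + T² - 35*T) = 2*T*(-119 + T² - 35*T))
-55089 - m(A(-20, -23)) = -55089 - 2*(-9)*(-119 + (-9)² - 35*(-9)) = -55089 - 2*(-9)*(-119 + 81 + 315) = -55089 - 2*(-9)*277 = -55089 - 1*(-4986) = -55089 + 4986 = -50103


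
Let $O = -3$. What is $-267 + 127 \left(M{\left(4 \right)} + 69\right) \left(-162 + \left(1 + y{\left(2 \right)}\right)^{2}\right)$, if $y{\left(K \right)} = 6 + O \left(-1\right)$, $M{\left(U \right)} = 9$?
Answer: $-614439$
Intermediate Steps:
$y{\left(K \right)} = 9$ ($y{\left(K \right)} = 6 - -3 = 6 + 3 = 9$)
$-267 + 127 \left(M{\left(4 \right)} + 69\right) \left(-162 + \left(1 + y{\left(2 \right)}\right)^{2}\right) = -267 + 127 \left(9 + 69\right) \left(-162 + \left(1 + 9\right)^{2}\right) = -267 + 127 \cdot 78 \left(-162 + 10^{2}\right) = -267 + 127 \cdot 78 \left(-162 + 100\right) = -267 + 127 \cdot 78 \left(-62\right) = -267 + 127 \left(-4836\right) = -267 - 614172 = -614439$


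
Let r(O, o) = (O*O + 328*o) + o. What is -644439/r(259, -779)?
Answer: 214813/63070 ≈ 3.4059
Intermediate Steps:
r(O, o) = O² + 329*o (r(O, o) = (O² + 328*o) + o = O² + 329*o)
-644439/r(259, -779) = -644439/(259² + 329*(-779)) = -644439/(67081 - 256291) = -644439/(-189210) = -644439*(-1/189210) = 214813/63070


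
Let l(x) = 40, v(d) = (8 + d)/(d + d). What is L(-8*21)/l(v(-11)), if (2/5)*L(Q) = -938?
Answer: -469/8 ≈ -58.625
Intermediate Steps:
v(d) = (8 + d)/(2*d) (v(d) = (8 + d)/((2*d)) = (8 + d)*(1/(2*d)) = (8 + d)/(2*d))
L(Q) = -2345 (L(Q) = (5/2)*(-938) = -2345)
L(-8*21)/l(v(-11)) = -2345/40 = -2345*1/40 = -469/8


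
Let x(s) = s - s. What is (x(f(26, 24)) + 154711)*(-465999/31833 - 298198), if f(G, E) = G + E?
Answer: -3737078821291/81 ≈ -4.6137e+10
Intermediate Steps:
f(G, E) = E + G
x(s) = 0
(x(f(26, 24)) + 154711)*(-465999/31833 - 298198) = (0 + 154711)*(-465999/31833 - 298198) = 154711*(-465999*1/31833 - 298198) = 154711*(-155333/10611 - 298198) = 154711*(-3164334311/10611) = -3737078821291/81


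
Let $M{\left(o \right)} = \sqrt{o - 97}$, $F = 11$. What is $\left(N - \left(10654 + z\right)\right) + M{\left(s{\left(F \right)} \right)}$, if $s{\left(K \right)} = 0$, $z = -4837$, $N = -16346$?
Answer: $-22163 + i \sqrt{97} \approx -22163.0 + 9.8489 i$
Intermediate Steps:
$M{\left(o \right)} = \sqrt{-97 + o}$
$\left(N - \left(10654 + z\right)\right) + M{\left(s{\left(F \right)} \right)} = \left(-16346 - \left(10654 - 4837\right)\right) + \sqrt{-97 + 0} = \left(-16346 - 5817\right) + \sqrt{-97} = \left(-16346 - 5817\right) + i \sqrt{97} = -22163 + i \sqrt{97}$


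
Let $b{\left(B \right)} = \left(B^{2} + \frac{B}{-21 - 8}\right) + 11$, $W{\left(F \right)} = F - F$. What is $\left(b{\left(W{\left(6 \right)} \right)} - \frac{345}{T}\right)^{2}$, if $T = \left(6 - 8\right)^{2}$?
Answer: $\frac{90601}{16} \approx 5662.6$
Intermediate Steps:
$T = 4$ ($T = \left(-2\right)^{2} = 4$)
$W{\left(F \right)} = 0$
$b{\left(B \right)} = 11 + B^{2} - \frac{B}{29}$ ($b{\left(B \right)} = \left(B^{2} + \frac{B}{-29}\right) + 11 = \left(B^{2} - \frac{B}{29}\right) + 11 = 11 + B^{2} - \frac{B}{29}$)
$\left(b{\left(W{\left(6 \right)} \right)} - \frac{345}{T}\right)^{2} = \left(\left(11 + 0^{2} - 0\right) - \frac{345}{4}\right)^{2} = \left(\left(11 + 0 + 0\right) - \frac{345}{4}\right)^{2} = \left(11 - \frac{345}{4}\right)^{2} = \left(- \frac{301}{4}\right)^{2} = \frac{90601}{16}$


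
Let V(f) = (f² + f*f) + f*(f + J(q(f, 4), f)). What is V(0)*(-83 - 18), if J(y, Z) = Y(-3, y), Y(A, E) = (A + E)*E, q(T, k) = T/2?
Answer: 0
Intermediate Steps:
q(T, k) = T/2 (q(T, k) = T*(½) = T/2)
Y(A, E) = E*(A + E)
J(y, Z) = y*(-3 + y)
V(f) = 2*f² + f*(f + f*(-3 + f/2)/2) (V(f) = (f² + f*f) + f*(f + (f/2)*(-3 + f/2)) = (f² + f²) + f*(f + f*(-3 + f/2)/2) = 2*f² + f*(f + f*(-3 + f/2)/2))
V(0)*(-83 - 18) = ((¼)*0²*(6 + 0))*(-83 - 18) = ((¼)*0*6)*(-101) = 0*(-101) = 0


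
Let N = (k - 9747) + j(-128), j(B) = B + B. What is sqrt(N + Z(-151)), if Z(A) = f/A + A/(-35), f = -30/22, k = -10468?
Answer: 3*I*sqrt(7685642391735)/58135 ≈ 143.06*I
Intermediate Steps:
j(B) = 2*B
f = -15/11 (f = -30*1/22 = -15/11 ≈ -1.3636)
Z(A) = -15/(11*A) - A/35 (Z(A) = -15/(11*A) + A/(-35) = -15/(11*A) + A*(-1/35) = -15/(11*A) - A/35)
N = -20471 (N = (-10468 - 9747) + 2*(-128) = -20215 - 256 = -20471)
sqrt(N + Z(-151)) = sqrt(-20471 + (-15/11/(-151) - 1/35*(-151))) = sqrt(-20471 + (-15/11*(-1/151) + 151/35)) = sqrt(-20471 + (15/1661 + 151/35)) = sqrt(-20471 + 251336/58135) = sqrt(-1189830249/58135) = 3*I*sqrt(7685642391735)/58135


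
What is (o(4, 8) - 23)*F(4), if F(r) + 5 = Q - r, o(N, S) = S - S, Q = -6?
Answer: 345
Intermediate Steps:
o(N, S) = 0
F(r) = -11 - r (F(r) = -5 + (-6 - r) = -11 - r)
(o(4, 8) - 23)*F(4) = (0 - 23)*(-11 - 1*4) = -23*(-11 - 4) = -23*(-15) = 345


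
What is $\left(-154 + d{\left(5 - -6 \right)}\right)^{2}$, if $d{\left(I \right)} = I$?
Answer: $20449$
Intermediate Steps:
$\left(-154 + d{\left(5 - -6 \right)}\right)^{2} = \left(-154 + \left(5 - -6\right)\right)^{2} = \left(-154 + \left(5 + 6\right)\right)^{2} = \left(-154 + 11\right)^{2} = \left(-143\right)^{2} = 20449$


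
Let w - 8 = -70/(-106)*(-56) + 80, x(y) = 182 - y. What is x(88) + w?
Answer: 7686/53 ≈ 145.02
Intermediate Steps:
w = 2704/53 (w = 8 + (-70/(-106)*(-56) + 80) = 8 + (-70*(-1/106)*(-56) + 80) = 8 + ((35/53)*(-56) + 80) = 8 + (-1960/53 + 80) = 8 + 2280/53 = 2704/53 ≈ 51.019)
x(88) + w = (182 - 1*88) + 2704/53 = (182 - 88) + 2704/53 = 94 + 2704/53 = 7686/53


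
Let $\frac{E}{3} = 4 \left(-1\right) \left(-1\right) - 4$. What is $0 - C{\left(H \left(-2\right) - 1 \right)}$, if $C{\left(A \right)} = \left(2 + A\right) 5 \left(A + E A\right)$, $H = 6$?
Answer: $-715$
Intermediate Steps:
$E = 0$ ($E = 3 \left(4 \left(-1\right) \left(-1\right) - 4\right) = 3 \left(\left(-4\right) \left(-1\right) - 4\right) = 3 \left(4 - 4\right) = 3 \cdot 0 = 0$)
$C{\left(A \right)} = A \left(10 + 5 A\right)$ ($C{\left(A \right)} = \left(2 + A\right) 5 \left(A + 0 A\right) = \left(10 + 5 A\right) \left(A + 0\right) = \left(10 + 5 A\right) A = A \left(10 + 5 A\right)$)
$0 - C{\left(H \left(-2\right) - 1 \right)} = 0 - 5 \left(6 \left(-2\right) - 1\right) \left(2 + \left(6 \left(-2\right) - 1\right)\right) = 0 - 5 \left(-12 - 1\right) \left(2 - 13\right) = 0 - 5 \left(-13\right) \left(2 - 13\right) = 0 - 5 \left(-13\right) \left(-11\right) = 0 - 715 = -715$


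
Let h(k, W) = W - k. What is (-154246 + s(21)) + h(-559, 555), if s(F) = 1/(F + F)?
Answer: -6431543/42 ≈ -1.5313e+5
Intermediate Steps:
s(F) = 1/(2*F)
(-154246 + s(21)) + h(-559, 555) = (-154246 + (1/2)/21) + (555 - 1*(-559)) = (-154246 + (1/2)*(1/21)) + (555 + 559) = (-154246 + 1/42) + 1114 = -6478331/42 + 1114 = -6431543/42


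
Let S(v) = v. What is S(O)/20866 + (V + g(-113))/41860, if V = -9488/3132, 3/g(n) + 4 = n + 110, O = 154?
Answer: 17468732171/2393691807780 ≈ 0.0072978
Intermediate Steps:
g(n) = 3/(106 + n) (g(n) = 3/(-4 + (n + 110)) = 3/(-4 + (110 + n)) = 3/(106 + n))
V = -2372/783 (V = -9488*1/3132 = -2372/783 ≈ -3.0294)
S(O)/20866 + (V + g(-113))/41860 = 154/20866 + (-2372/783 + 3/(106 - 113))/41860 = 154*(1/20866) + (-2372/783 + 3/(-7))*(1/41860) = 77/10433 + (-2372/783 + 3*(-1/7))*(1/41860) = 77/10433 + (-2372/783 - 3/7)*(1/41860) = 77/10433 - 18953/5481*1/41860 = 77/10433 - 18953/229434660 = 17468732171/2393691807780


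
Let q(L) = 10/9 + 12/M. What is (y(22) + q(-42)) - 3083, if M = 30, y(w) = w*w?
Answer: -116887/45 ≈ -2597.5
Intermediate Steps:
y(w) = w²
q(L) = 68/45 (q(L) = 10/9 + 12/30 = 10*(⅑) + 12*(1/30) = 10/9 + ⅖ = 68/45)
(y(22) + q(-42)) - 3083 = (22² + 68/45) - 3083 = (484 + 68/45) - 3083 = 21848/45 - 3083 = -116887/45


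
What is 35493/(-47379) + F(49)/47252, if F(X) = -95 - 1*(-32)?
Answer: -560033371/746250836 ≈ -0.75046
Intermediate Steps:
F(X) = -63 (F(X) = -95 + 32 = -63)
35493/(-47379) + F(49)/47252 = 35493/(-47379) - 63/47252 = 35493*(-1/47379) - 63*1/47252 = -11831/15793 - 63/47252 = -560033371/746250836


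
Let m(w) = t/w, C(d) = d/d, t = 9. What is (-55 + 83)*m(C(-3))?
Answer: 252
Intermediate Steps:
C(d) = 1
m(w) = 9/w
(-55 + 83)*m(C(-3)) = (-55 + 83)*(9/1) = 28*(9*1) = 28*9 = 252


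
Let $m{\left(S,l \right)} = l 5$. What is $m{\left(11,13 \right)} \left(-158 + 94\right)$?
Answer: $-4160$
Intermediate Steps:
$m{\left(S,l \right)} = 5 l$
$m{\left(11,13 \right)} \left(-158 + 94\right) = 5 \cdot 13 \left(-158 + 94\right) = 65 \left(-64\right) = -4160$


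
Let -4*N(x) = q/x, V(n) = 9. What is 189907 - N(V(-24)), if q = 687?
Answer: 2279113/12 ≈ 1.8993e+5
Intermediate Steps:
N(x) = -687/(4*x)
189907 - N(V(-24)) = 189907 - (-687)/(4*9) = 189907 - 1*(-229/12) = 189907 + 229/12 = 2279113/12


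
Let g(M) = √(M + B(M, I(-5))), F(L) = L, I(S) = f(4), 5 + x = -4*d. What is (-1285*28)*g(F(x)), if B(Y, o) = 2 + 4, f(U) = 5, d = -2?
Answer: -107940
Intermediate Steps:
x = 3 (x = -5 - 4*(-2) = -5 + 8 = 3)
I(S) = 5
B(Y, o) = 6
g(M) = √(6 + M) (g(M) = √(M + 6) = √(6 + M))
(-1285*28)*g(F(x)) = (-1285*28)*√(6 + 3) = -35980*√9 = -35980*3 = -107940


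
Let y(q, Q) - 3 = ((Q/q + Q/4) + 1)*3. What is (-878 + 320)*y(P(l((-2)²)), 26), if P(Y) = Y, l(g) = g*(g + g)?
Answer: -124713/8 ≈ -15589.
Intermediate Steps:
l(g) = 2*g² (l(g) = g*(2*g) = 2*g²)
y(q, Q) = 6 + 3*Q/4 + 3*Q/q (y(q, Q) = 3 + ((Q/q + Q/4) + 1)*3 = 3 + ((Q/4 + Q/q) + 1)*3 = 3 + (1 + Q/4 + Q/q)*3 = 3 + (3 + 3*Q/4 + 3*Q/q) = 6 + 3*Q/4 + 3*Q/q)
(-878 + 320)*y(P(l((-2)²)), 26) = (-878 + 320)*(6 + (¾)*26 + 3*26/(2*((-2)²)²)) = -558*(6 + 39/2 + 3*26/(2*4²)) = -558*(6 + 39/2 + 3*26/(2*16)) = -558*(6 + 39/2 + 3*26/32) = -558*(6 + 39/2 + 3*26*(1/32)) = -558*(6 + 39/2 + 39/16) = -558*447/16 = -124713/8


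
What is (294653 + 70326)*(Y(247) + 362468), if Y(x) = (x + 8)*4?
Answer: 132665486752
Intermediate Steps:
Y(x) = 32 + 4*x (Y(x) = (8 + x)*4 = 32 + 4*x)
(294653 + 70326)*(Y(247) + 362468) = (294653 + 70326)*((32 + 4*247) + 362468) = 364979*((32 + 988) + 362468) = 364979*(1020 + 362468) = 364979*363488 = 132665486752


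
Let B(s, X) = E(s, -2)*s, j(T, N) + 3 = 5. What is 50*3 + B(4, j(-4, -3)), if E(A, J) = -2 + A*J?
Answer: 110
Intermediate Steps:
j(T, N) = 2 (j(T, N) = -3 + 5 = 2)
B(s, X) = s*(-2 - 2*s) (B(s, X) = (-2 + s*(-2))*s = (-2 - 2*s)*s = s*(-2 - 2*s))
50*3 + B(4, j(-4, -3)) = 50*3 + 2*4*(-1 - 1*4) = 150 + 2*4*(-1 - 4) = 150 + 2*4*(-5) = 150 - 40 = 110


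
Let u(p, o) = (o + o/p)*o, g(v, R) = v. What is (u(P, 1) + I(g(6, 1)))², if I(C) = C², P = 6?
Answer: 49729/36 ≈ 1381.4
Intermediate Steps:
u(p, o) = o*(o + o/p)
(u(P, 1) + I(g(6, 1)))² = (1²*(1 + 6)/6 + 6²)² = (1*(⅙)*7 + 36)² = (7/6 + 36)² = (223/6)² = 49729/36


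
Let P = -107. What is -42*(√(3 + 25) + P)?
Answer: 4494 - 84*√7 ≈ 4271.8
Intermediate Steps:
-42*(√(3 + 25) + P) = -42*(√(3 + 25) - 107) = -42*(√28 - 107) = -42*(2*√7 - 107) = -42*(-107 + 2*√7) = 4494 - 84*√7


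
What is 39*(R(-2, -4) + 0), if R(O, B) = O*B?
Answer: 312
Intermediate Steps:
R(O, B) = B*O
39*(R(-2, -4) + 0) = 39*(-4*(-2) + 0) = 39*(8 + 0) = 39*8 = 312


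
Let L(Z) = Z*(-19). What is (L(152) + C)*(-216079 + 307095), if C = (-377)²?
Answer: 12673158856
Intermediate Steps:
L(Z) = -19*Z
C = 142129
(L(152) + C)*(-216079 + 307095) = (-19*152 + 142129)*(-216079 + 307095) = (-2888 + 142129)*91016 = 139241*91016 = 12673158856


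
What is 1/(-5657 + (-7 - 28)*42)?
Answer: -1/7127 ≈ -0.00014031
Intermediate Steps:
1/(-5657 + (-7 - 28)*42) = 1/(-5657 - 35*42) = 1/(-5657 - 1470) = 1/(-7127) = -1/7127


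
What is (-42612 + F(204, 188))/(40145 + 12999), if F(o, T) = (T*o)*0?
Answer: -10653/13286 ≈ -0.80182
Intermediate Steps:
F(o, T) = 0
(-42612 + F(204, 188))/(40145 + 12999) = (-42612 + 0)/(40145 + 12999) = -42612/53144 = -42612*1/53144 = -10653/13286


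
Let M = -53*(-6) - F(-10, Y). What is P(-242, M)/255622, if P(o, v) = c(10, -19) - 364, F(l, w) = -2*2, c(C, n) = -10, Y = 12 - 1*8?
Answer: -187/127811 ≈ -0.0014631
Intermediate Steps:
Y = 4 (Y = 12 - 8 = 4)
F(l, w) = -4
M = 322 (M = -53*(-6) - 1*(-4) = 318 + 4 = 322)
P(o, v) = -374 (P(o, v) = -10 - 364 = -374)
P(-242, M)/255622 = -374/255622 = -374*1/255622 = -187/127811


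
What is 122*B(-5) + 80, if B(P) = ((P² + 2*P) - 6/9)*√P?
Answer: 80 + 5246*I*√5/3 ≈ 80.0 + 3910.1*I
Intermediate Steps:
B(P) = √P*(-⅔ + P² + 2*P) (B(P) = ((P² + 2*P) - 6*⅑)*√P = ((P² + 2*P) - ⅔)*√P = (-⅔ + P² + 2*P)*√P = √P*(-⅔ + P² + 2*P))
122*B(-5) + 80 = 122*(√(-5)*(-⅔ + (-5)² + 2*(-5))) + 80 = 122*((I*√5)*(-⅔ + 25 - 10)) + 80 = 122*((I*√5)*(43/3)) + 80 = 122*(43*I*√5/3) + 80 = 5246*I*√5/3 + 80 = 80 + 5246*I*√5/3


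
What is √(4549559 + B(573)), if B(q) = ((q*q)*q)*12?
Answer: √2262139763 ≈ 47562.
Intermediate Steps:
B(q) = 12*q³ (B(q) = (q²*q)*12 = q³*12 = 12*q³)
√(4549559 + B(573)) = √(4549559 + 12*573³) = √(4549559 + 12*188132517) = √(4549559 + 2257590204) = √2262139763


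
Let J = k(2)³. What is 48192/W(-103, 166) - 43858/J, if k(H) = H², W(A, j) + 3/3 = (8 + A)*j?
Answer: -115794801/168224 ≈ -688.34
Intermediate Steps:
W(A, j) = -1 + j*(8 + A) (W(A, j) = -1 + (8 + A)*j = -1 + j*(8 + A))
J = 64 (J = (2²)³ = 4³ = 64)
48192/W(-103, 166) - 43858/J = 48192/(-1 + 8*166 - 103*166) - 43858/64 = 48192/(-1 + 1328 - 17098) - 43858*1/64 = 48192/(-15771) - 21929/32 = 48192*(-1/15771) - 21929/32 = -16064/5257 - 21929/32 = -115794801/168224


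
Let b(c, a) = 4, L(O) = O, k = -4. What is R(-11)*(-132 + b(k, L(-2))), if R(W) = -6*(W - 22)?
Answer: -25344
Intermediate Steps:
R(W) = 132 - 6*W (R(W) = -6*(-22 + W) = 132 - 6*W)
R(-11)*(-132 + b(k, L(-2))) = (132 - 6*(-11))*(-132 + 4) = (132 + 66)*(-128) = 198*(-128) = -25344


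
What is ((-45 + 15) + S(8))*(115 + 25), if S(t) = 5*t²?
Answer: 40600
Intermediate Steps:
((-45 + 15) + S(8))*(115 + 25) = ((-45 + 15) + 5*8²)*(115 + 25) = (-30 + 5*64)*140 = (-30 + 320)*140 = 290*140 = 40600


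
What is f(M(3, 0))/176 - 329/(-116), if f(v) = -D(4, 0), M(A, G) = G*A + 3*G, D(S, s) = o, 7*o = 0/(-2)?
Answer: 329/116 ≈ 2.8362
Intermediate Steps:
o = 0 (o = (0/(-2))/7 = (0*(-½))/7 = (⅐)*0 = 0)
D(S, s) = 0
M(A, G) = 3*G + A*G (M(A, G) = A*G + 3*G = 3*G + A*G)
f(v) = 0 (f(v) = -1*0 = 0)
f(M(3, 0))/176 - 329/(-116) = 0/176 - 329/(-116) = 0*(1/176) - 329*(-1/116) = 0 + 329/116 = 329/116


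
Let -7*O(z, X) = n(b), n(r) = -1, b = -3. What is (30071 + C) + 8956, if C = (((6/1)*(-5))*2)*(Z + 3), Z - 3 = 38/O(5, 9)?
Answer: 22707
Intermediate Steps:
O(z, X) = 1/7 (O(z, X) = -1/7*(-1) = 1/7)
Z = 269 (Z = 3 + 38/(1/7) = 3 + 38*7 = 3 + 266 = 269)
C = -16320 (C = (((6/1)*(-5))*2)*(269 + 3) = (((6*1)*(-5))*2)*272 = ((6*(-5))*2)*272 = -30*2*272 = -60*272 = -16320)
(30071 + C) + 8956 = (30071 - 16320) + 8956 = 13751 + 8956 = 22707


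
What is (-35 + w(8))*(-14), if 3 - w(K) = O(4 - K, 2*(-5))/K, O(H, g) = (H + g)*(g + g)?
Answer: 938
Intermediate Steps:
O(H, g) = 2*g*(H + g) (O(H, g) = (H + g)*(2*g) = 2*g*(H + g))
w(K) = 3 - (120 + 20*K)/K (w(K) = 3 - 2*(2*(-5))*((4 - K) + 2*(-5))/K = 3 - 2*(-10)*((4 - K) - 10)/K = 3 - 2*(-10)*(-6 - K)/K = 3 - (120 + 20*K)/K)
(-35 + w(8))*(-14) = (-35 + (-17 - 120/8))*(-14) = (-35 + (-17 - 120*1/8))*(-14) = (-35 + (-17 - 15))*(-14) = (-35 - 32)*(-14) = -67*(-14) = 938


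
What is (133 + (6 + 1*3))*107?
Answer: 15194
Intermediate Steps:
(133 + (6 + 1*3))*107 = (133 + (6 + 3))*107 = (133 + 9)*107 = 142*107 = 15194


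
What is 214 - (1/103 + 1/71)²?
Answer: 11444683090/53479969 ≈ 214.00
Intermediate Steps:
214 - (1/103 + 1/71)² = 214 - (174/7313)² = 214 - 1*30276/53479969 = 214 - 30276/53479969 = 11444683090/53479969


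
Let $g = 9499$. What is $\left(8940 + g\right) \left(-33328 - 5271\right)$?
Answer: $-711726961$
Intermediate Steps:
$\left(8940 + g\right) \left(-33328 - 5271\right) = \left(8940 + 9499\right) \left(-33328 - 5271\right) = 18439 \left(-38599\right) = -711726961$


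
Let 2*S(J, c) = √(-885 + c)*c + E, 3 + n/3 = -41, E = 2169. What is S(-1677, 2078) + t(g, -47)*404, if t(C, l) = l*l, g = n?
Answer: 1787041/2 + 1039*√1193 ≈ 9.2941e+5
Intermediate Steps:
n = -132 (n = -9 + 3*(-41) = -9 - 123 = -132)
g = -132
S(J, c) = 2169/2 + c*√(-885 + c)/2 (S(J, c) = (√(-885 + c)*c + 2169)/2 = (c*√(-885 + c) + 2169)/2 = (2169 + c*√(-885 + c))/2 = 2169/2 + c*√(-885 + c)/2)
t(C, l) = l²
S(-1677, 2078) + t(g, -47)*404 = (2169/2 + (½)*2078*√(-885 + 2078)) + (-47)²*404 = (2169/2 + (½)*2078*√1193) + 2209*404 = (2169/2 + 1039*√1193) + 892436 = 1787041/2 + 1039*√1193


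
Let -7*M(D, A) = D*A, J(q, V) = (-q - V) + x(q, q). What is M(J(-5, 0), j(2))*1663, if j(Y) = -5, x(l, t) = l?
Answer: 0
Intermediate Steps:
J(q, V) = -V (J(q, V) = (-q - V) + q = (-V - q) + q = -V)
M(D, A) = -A*D/7 (M(D, A) = -D*A/7 = -A*D/7)
M(J(-5, 0), j(2))*1663 = -1/7*(-5)*(-1*0)*1663 = -1/7*(-5)*0*1663 = 0*1663 = 0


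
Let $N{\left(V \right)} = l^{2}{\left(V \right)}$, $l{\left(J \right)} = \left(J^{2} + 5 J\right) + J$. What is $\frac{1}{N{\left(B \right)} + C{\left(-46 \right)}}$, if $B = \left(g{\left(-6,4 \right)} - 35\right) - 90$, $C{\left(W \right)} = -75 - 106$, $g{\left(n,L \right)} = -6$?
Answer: $\frac{1}{268140444} \approx 3.7294 \cdot 10^{-9}$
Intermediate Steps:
$l{\left(J \right)} = J^{2} + 6 J$
$C{\left(W \right)} = -181$
$B = -131$ ($B = \left(-6 - 35\right) - 90 = -41 - 90 = -131$)
$N{\left(V \right)} = V^{2} \left(6 + V\right)^{2}$ ($N{\left(V \right)} = \left(V \left(6 + V\right)\right)^{2} = V^{2} \left(6 + V\right)^{2}$)
$\frac{1}{N{\left(B \right)} + C{\left(-46 \right)}} = \frac{1}{\left(-131\right)^{2} \left(6 - 131\right)^{2} - 181} = \frac{1}{17161 \left(-125\right)^{2} - 181} = \frac{1}{17161 \cdot 15625 - 181} = \frac{1}{268140625 - 181} = \frac{1}{268140444}$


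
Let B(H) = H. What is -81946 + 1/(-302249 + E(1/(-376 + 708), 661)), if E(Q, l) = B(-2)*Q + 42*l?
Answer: -3733856624644/45564843 ≈ -81946.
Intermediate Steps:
E(Q, l) = -2*Q + 42*l
-81946 + 1/(-302249 + E(1/(-376 + 708), 661)) = -81946 + 1/(-302249 + (-2/(-376 + 708) + 42*661)) = -81946 + 1/(-302249 + (-2/332 + 27762)) = -81946 + 1/(-302249 + (-2*1/332 + 27762)) = -81946 + 1/(-302249 + (-1/166 + 27762)) = -81946 + 1/(-302249 + 4608491/166) = -81946 + 1/(-45564843/166) = -81946 - 166/45564843 = -3733856624644/45564843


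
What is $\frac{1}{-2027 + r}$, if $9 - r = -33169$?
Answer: $\frac{1}{31151} \approx 3.2102 \cdot 10^{-5}$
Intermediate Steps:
$r = 33178$ ($r = 9 - -33169 = 9 + 33169 = 33178$)
$\frac{1}{-2027 + r} = \frac{1}{-2027 + 33178} = \frac{1}{31151}$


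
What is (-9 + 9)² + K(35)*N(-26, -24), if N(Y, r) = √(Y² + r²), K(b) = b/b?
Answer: 2*√313 ≈ 35.384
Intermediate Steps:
K(b) = 1
(-9 + 9)² + K(35)*N(-26, -24) = (-9 + 9)² + 1*√((-26)² + (-24)²) = 0² + 1*√(676 + 576) = 0 + 1*√1252 = 0 + 1*(2*√313) = 0 + 2*√313 = 2*√313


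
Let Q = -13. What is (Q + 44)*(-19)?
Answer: -589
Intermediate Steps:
(Q + 44)*(-19) = (-13 + 44)*(-19) = 31*(-19) = -589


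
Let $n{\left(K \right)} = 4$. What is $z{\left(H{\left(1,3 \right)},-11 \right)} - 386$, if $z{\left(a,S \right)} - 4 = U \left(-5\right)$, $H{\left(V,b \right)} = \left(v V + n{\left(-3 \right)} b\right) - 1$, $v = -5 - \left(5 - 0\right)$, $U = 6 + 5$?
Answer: $-437$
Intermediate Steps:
$U = 11$
$v = -10$ ($v = -5 - \left(5 + 0\right) = -5 - 5 = -10$)
$H{\left(V,b \right)} = -1 - 10 V + 4 b$ ($H{\left(V,b \right)} = \left(- 10 V + 4 b\right) - 1 = -1 - 10 V + 4 b$)
$z{\left(a,S \right)} = -51$ ($z{\left(a,S \right)} = 4 + 11 \left(-5\right) = 4 - 55 = -51$)
$z{\left(H{\left(1,3 \right)},-11 \right)} - 386 = -51 - 386 = -437$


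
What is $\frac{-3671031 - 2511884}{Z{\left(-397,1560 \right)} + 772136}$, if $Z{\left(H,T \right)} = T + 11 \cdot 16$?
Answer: $- \frac{6182915}{773872} \approx -7.9896$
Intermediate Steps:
$Z{\left(H,T \right)} = 176 + T$ ($Z{\left(H,T \right)} = T + 176 = 176 + T$)
$\frac{-3671031 - 2511884}{Z{\left(-397,1560 \right)} + 772136} = \frac{-3671031 - 2511884}{\left(176 + 1560\right) + 772136} = - \frac{6182915}{1736 + 772136} = - \frac{6182915}{773872}$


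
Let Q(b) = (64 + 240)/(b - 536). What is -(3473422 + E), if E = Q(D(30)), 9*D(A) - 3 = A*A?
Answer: -4539761642/1307 ≈ -3.4734e+6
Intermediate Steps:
D(A) = ⅓ + A²/9 (D(A) = ⅓ + (A*A)/9 = ⅓ + A²/9)
Q(b) = 304/(-536 + b)
E = -912/1307 (E = 304/(-536 + (⅓ + (⅑)*30²)) = 304/(-536 + (⅓ + (⅑)*900)) = 304/(-536 + (⅓ + 100)) = 304/(-536 + 301/3) = 304/(-1307/3) = 304*(-3/1307) = -912/1307 ≈ -0.69778)
-(3473422 + E) = -(3473422 - 912/1307) = -1*4539761642/1307 = -4539761642/1307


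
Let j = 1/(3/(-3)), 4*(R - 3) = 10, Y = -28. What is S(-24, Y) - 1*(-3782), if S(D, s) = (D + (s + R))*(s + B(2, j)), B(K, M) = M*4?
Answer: 5270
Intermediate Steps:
R = 11/2 (R = 3 + (¼)*10 = 3 + 5/2 = 11/2 ≈ 5.5000)
j = -1 (j = 1/(3*(-⅓)) = 1/(-1) = -1)
B(K, M) = 4*M
S(D, s) = (-4 + s)*(11/2 + D + s) (S(D, s) = (D + (s + 11/2))*(s + 4*(-1)) = (D + (11/2 + s))*(s - 4) = (11/2 + D + s)*(-4 + s) = (-4 + s)*(11/2 + D + s))
S(-24, Y) - 1*(-3782) = (-22 + (-28)² - 4*(-24) + (3/2)*(-28) - 24*(-28)) - 1*(-3782) = (-22 + 784 + 96 - 42 + 672) + 3782 = 1488 + 3782 = 5270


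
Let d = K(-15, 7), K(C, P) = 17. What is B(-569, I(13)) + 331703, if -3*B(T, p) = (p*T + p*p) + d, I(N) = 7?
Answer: 999026/3 ≈ 3.3301e+5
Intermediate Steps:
d = 17
B(T, p) = -17/3 - p²/3 - T*p/3 (B(T, p) = -((p*T + p*p) + 17)/3 = -((T*p + p²) + 17)/3 = -((p² + T*p) + 17)/3 = -(17 + p² + T*p)/3 = -17/3 - p²/3 - T*p/3)
B(-569, I(13)) + 331703 = (-17/3 - ⅓*7² - ⅓*(-569)*7) + 331703 = (-17/3 - ⅓*49 + 3983/3) + 331703 = (-17/3 - 49/3 + 3983/3) + 331703 = 3917/3 + 331703 = 999026/3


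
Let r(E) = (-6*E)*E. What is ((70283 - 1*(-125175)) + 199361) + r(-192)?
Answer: 173635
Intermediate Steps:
r(E) = -6*E²
((70283 - 1*(-125175)) + 199361) + r(-192) = ((70283 - 1*(-125175)) + 199361) - 6*(-192)² = ((70283 + 125175) + 199361) - 6*36864 = (195458 + 199361) - 221184 = 394819 - 221184 = 173635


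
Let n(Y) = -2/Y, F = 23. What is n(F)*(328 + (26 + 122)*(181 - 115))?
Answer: -20192/23 ≈ -877.91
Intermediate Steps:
n(F)*(328 + (26 + 122)*(181 - 115)) = (-2/23)*(328 + (26 + 122)*(181 - 115)) = (-2*1/23)*(328 + 148*66) = -2*(328 + 9768)/23 = -2/23*10096 = -20192/23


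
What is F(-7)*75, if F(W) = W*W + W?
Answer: 3150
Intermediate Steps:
F(W) = W + W² (F(W) = W² + W = W + W²)
F(-7)*75 = -7*(1 - 7)*75 = -7*(-6)*75 = 42*75 = 3150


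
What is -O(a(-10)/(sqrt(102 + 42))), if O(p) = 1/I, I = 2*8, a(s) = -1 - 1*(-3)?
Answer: -1/16 ≈ -0.062500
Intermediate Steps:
a(s) = 2 (a(s) = -1 + 3 = 2)
I = 16
O(p) = 1/16
-O(a(-10)/(sqrt(102 + 42))) = -1*1/16 = -1/16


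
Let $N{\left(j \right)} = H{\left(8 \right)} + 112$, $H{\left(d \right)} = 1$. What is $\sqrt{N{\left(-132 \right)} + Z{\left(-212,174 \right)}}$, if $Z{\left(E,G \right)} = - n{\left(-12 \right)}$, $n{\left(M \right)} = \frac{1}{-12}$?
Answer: $\frac{\sqrt{4071}}{6} \approx 10.634$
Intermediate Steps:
$n{\left(M \right)} = - \frac{1}{12}$
$N{\left(j \right)} = 113$ ($N{\left(j \right)} = 1 + 112 = 113$)
$Z{\left(E,G \right)} = \frac{1}{12}$ ($Z{\left(E,G \right)} = \left(-1\right) \left(- \frac{1}{12}\right) = \frac{1}{12}$)
$\sqrt{N{\left(-132 \right)} + Z{\left(-212,174 \right)}} = \sqrt{113 + \frac{1}{12}} = \sqrt{\frac{1357}{12}} = \frac{\sqrt{4071}}{6}$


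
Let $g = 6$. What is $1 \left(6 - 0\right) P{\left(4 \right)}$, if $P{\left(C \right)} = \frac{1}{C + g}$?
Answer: $\frac{3}{5} \approx 0.6$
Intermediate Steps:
$P{\left(C \right)} = \frac{1}{6 + C}$ ($P{\left(C \right)} = \frac{1}{C + 6} = \frac{1}{6 + C}$)
$1 \left(6 - 0\right) P{\left(4 \right)} = \frac{1 \left(6 - 0\right)}{6 + 4} = \frac{1 \left(6 + 0\right)}{10} = 1 \cdot 6 \cdot \frac{1}{10} = 6 \cdot \frac{1}{10} = \frac{3}{5}$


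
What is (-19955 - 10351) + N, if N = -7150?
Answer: -37456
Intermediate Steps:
(-19955 - 10351) + N = (-19955 - 10351) - 7150 = -30306 - 7150 = -37456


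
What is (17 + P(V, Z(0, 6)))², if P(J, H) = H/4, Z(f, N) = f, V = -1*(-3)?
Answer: 289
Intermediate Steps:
V = 3
P(J, H) = H/4 (P(J, H) = H*(¼) = H/4)
(17 + P(V, Z(0, 6)))² = (17 + (¼)*0)² = (17 + 0)² = 17² = 289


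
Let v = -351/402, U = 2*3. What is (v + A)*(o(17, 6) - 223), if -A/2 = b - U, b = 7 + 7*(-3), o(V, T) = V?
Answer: -540029/67 ≈ -8060.1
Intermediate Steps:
U = 6
b = -14 (b = 7 - 21 = -14)
v = -117/134 (v = -351*1/402 = -117/134 ≈ -0.87313)
A = 40 (A = -2*(-14 - 1*6) = -2*(-14 - 6) = -2*(-20) = 40)
(v + A)*(o(17, 6) - 223) = (-117/134 + 40)*(17 - 223) = (5243/134)*(-206) = -540029/67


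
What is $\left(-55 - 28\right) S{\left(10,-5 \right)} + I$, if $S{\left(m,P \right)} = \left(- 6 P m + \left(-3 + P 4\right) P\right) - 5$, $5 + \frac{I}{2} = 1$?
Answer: $-34038$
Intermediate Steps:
$I = -8$ ($I = -10 + 2 \cdot 1 = -10 + 2 = -8$)
$S{\left(m,P \right)} = -5 + P \left(-3 + 4 P\right) - 6 P m$ ($S{\left(m,P \right)} = \left(- 6 P m + \left(-3 + 4 P\right) P\right) - 5 = \left(- 6 P m + P \left(-3 + 4 P\right)\right) - 5 = \left(P \left(-3 + 4 P\right) - 6 P m\right) - 5 = -5 + P \left(-3 + 4 P\right) - 6 P m$)
$\left(-55 - 28\right) S{\left(10,-5 \right)} + I = \left(-55 - 28\right) \left(-5 - -15 + 4 \left(-5\right)^{2} - \left(-30\right) 10\right) - 8 = - 83 \left(-5 + 15 + 4 \cdot 25 + 300\right) - 8 = - 83 \left(-5 + 15 + 100 + 300\right) - 8 = \left(-83\right) 410 - 8 = -34030 - 8 = -34038$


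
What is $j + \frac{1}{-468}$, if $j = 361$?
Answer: $\frac{168947}{468} \approx 361.0$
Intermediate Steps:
$j + \frac{1}{-468} = 361 + \frac{1}{-468} = 361 - \frac{1}{468} = \frac{168947}{468}$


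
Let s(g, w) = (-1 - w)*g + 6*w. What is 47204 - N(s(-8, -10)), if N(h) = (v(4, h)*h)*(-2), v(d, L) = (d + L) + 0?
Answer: 80996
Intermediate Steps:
v(d, L) = L + d (v(d, L) = (L + d) + 0 = L + d)
s(g, w) = 6*w + g*(-1 - w) (s(g, w) = g*(-1 - w) + 6*w = 6*w + g*(-1 - w))
N(h) = -2*h*(4 + h) (N(h) = ((h + 4)*h)*(-2) = ((4 + h)*h)*(-2) = (h*(4 + h))*(-2) = -2*h*(4 + h))
47204 - N(s(-8, -10)) = 47204 - (-2)*(-1*(-8) + 6*(-10) - 1*(-8)*(-10))*(4 + (-1*(-8) + 6*(-10) - 1*(-8)*(-10))) = 47204 - (-2)*(8 - 60 - 80)*(4 + (8 - 60 - 80)) = 47204 - (-2)*(-132)*(4 - 132) = 47204 - (-2)*(-132)*(-128) = 47204 - 1*(-33792) = 47204 + 33792 = 80996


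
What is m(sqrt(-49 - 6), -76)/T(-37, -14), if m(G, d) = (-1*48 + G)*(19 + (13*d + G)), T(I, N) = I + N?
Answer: -46457/51 + 339*I*sqrt(55)/17 ≈ -910.92 + 147.89*I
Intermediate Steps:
m(G, d) = (-48 + G)*(19 + G + 13*d) (m(G, d) = (-48 + G)*(19 + (G + 13*d)) = (-48 + G)*(19 + G + 13*d))
m(sqrt(-49 - 6), -76)/T(-37, -14) = (-912 + (sqrt(-49 - 6))**2 - 624*(-76) - 29*sqrt(-49 - 6) + 13*sqrt(-49 - 6)*(-76))/(-37 - 14) = (-912 + (sqrt(-55))**2 + 47424 - 29*I*sqrt(55) + 13*sqrt(-55)*(-76))/(-51) = (-912 + (I*sqrt(55))**2 + 47424 - 29*I*sqrt(55) + 13*(I*sqrt(55))*(-76))*(-1/51) = (-912 - 55 + 47424 - 29*I*sqrt(55) - 988*I*sqrt(55))*(-1/51) = (46457 - 1017*I*sqrt(55))*(-1/51) = -46457/51 + 339*I*sqrt(55)/17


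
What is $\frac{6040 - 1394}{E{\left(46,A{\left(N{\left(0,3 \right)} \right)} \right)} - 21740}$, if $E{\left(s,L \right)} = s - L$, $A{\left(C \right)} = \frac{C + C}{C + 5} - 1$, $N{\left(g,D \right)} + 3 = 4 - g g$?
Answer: $- \frac{6969}{32540} \approx -0.21417$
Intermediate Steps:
$N{\left(g,D \right)} = 1 - g^{2}$ ($N{\left(g,D \right)} = -3 - \left(-4 + g g\right) = -3 - \left(-4 + g^{2}\right) = 1 - g^{2}$)
$A{\left(C \right)} = -1 + \frac{2 C}{5 + C}$ ($A{\left(C \right)} = \frac{2 C}{5 + C} - 1 = -1 + \frac{2 C}{5 + C}$)
$\frac{6040 - 1394}{E{\left(46,A{\left(N{\left(0,3 \right)} \right)} \right)} - 21740} = \frac{6040 - 1394}{\left(46 - \frac{-5 + \left(1 - 0^{2}\right)}{5 + \left(1 - 0^{2}\right)}\right) - 21740} = \frac{4646}{\left(46 - \frac{-5 + \left(1 - 0\right)}{5 + \left(1 - 0\right)}\right) - 21740} = \frac{4646}{\left(46 - \frac{-5 + \left(1 + 0\right)}{5 + \left(1 + 0\right)}\right) - 21740} = \frac{4646}{\left(46 - \frac{-5 + 1}{5 + 1}\right) - 21740} = \frac{4646}{\left(46 - \frac{1}{6} \left(-4\right)\right) - 21740} = \frac{4646}{\left(46 - - \frac{2}{3}\right) - 21740} = \frac{4646}{\left(46 + \frac{2}{3}\right) - 21740} = \frac{4646}{\frac{140}{3} - 21740} = \frac{4646}{- \frac{65080}{3}} = 4646 \left(- \frac{3}{65080}\right) = - \frac{6969}{32540}$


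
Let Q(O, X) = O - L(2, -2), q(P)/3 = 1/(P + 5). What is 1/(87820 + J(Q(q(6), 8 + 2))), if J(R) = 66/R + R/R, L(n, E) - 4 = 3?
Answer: 37/3249014 ≈ 1.1388e-5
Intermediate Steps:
L(n, E) = 7 (L(n, E) = 4 + 3 = 7)
q(P) = 3/(5 + P) (q(P) = 3/(P + 5) = 3/(5 + P))
Q(O, X) = -7 + O (Q(O, X) = O - 1*7 = O - 7 = -7 + O)
J(R) = 1 + 66/R (J(R) = 66/R + 1 = 1 + 66/R)
1/(87820 + J(Q(q(6), 8 + 2))) = 1/(87820 + (66 + (-7 + 3/(5 + 6)))/(-7 + 3/(5 + 6))) = 1/(87820 + (66 + (-7 + 3/11))/(-7 + 3/11)) = 1/(87820 + (66 - 74/11)/(-74/11)) = 1/(87820 - 11/74*652/11) = 1/(87820 - 326/37) = 1/(3249014/37) = 37/3249014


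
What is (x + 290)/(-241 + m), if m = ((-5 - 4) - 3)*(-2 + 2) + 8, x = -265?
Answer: -25/233 ≈ -0.10730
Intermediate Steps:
m = 8 (m = (-9 - 3)*0 + 8 = -12*0 + 8 = 0 + 8 = 8)
(x + 290)/(-241 + m) = (-265 + 290)/(-241 + 8) = 25/(-233) = 25*(-1/233) = -25/233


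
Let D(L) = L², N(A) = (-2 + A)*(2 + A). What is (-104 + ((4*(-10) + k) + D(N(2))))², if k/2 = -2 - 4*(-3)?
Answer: 15376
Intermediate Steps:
k = 20 (k = 2*(-2 - 4*(-3)) = 2*(-2 + 12) = 2*10 = 20)
(-104 + ((4*(-10) + k) + D(N(2))))² = (-104 + ((4*(-10) + 20) + (-4 + 2²)²))² = (-104 + ((-40 + 20) + (-4 + 4)²))² = (-104 + (-20 + 0²))² = (-104 + (-20 + 0))² = (-104 - 20)² = (-124)² = 15376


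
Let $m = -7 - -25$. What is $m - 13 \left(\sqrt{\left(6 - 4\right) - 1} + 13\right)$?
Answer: $-164$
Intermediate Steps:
$m = 18$ ($m = -7 + 25 = 18$)
$m - 13 \left(\sqrt{\left(6 - 4\right) - 1} + 13\right) = 18 - 13 \left(\sqrt{\left(6 - 4\right) - 1} + 13\right) = 18 - 13 \left(\sqrt{2 - 1} + 13\right) = 18 - 13 \left(\sqrt{1} + 13\right) = 18 - 13 \left(1 + 13\right) = 18 - 182 = -164$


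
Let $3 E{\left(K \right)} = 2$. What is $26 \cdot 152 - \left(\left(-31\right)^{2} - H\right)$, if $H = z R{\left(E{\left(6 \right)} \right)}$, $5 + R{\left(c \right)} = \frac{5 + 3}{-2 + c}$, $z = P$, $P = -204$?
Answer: $5235$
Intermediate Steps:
$E{\left(K \right)} = \frac{2}{3}$ ($E{\left(K \right)} = \frac{1}{3} \cdot 2 = \frac{2}{3}$)
$z = -204$
$R{\left(c \right)} = -5 + \frac{8}{-2 + c}$ ($R{\left(c \right)} = -5 + \frac{5 + 3}{-2 + c} = -5 + \frac{8}{-2 + c}$)
$H = 2244$ ($H = - 204 \frac{18 - \frac{10}{3}}{-2 + \frac{2}{3}} = - 204 \frac{18 - \frac{10}{3}}{- \frac{4}{3}} = - 204 \left(\left(- \frac{3}{4}\right) \frac{44}{3}\right) = \left(-204\right) \left(-11\right) = 2244$)
$26 \cdot 152 - \left(\left(-31\right)^{2} - H\right) = 26 \cdot 152 - \left(\left(-31\right)^{2} - 2244\right) = 3952 - \left(961 - 2244\right) = 3952 - -1283 = 3952 + 1283 = 5235$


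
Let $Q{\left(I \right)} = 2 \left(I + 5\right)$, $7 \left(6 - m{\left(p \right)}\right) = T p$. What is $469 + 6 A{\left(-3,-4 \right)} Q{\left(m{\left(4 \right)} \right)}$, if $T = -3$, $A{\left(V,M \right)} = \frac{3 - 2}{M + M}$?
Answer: $\frac{6299}{14} \approx 449.93$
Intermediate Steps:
$A{\left(V,M \right)} = \frac{1}{2 M}$ ($A{\left(V,M \right)} = 1 \frac{1}{2 M} = \frac{1}{2 M}$)
$m{\left(p \right)} = 6 + \frac{3 p}{7}$ ($m{\left(p \right)} = 6 - \frac{\left(-3\right) p}{7} = 6 + \frac{3 p}{7}$)
$Q{\left(I \right)} = 10 + 2 I$ ($Q{\left(I \right)} = 2 \left(5 + I\right) = 10 + 2 I$)
$469 + 6 A{\left(-3,-4 \right)} Q{\left(m{\left(4 \right)} \right)} = 469 + 6 \frac{1}{2 \left(-4\right)} \left(10 + 2 \left(6 + \frac{3}{7} \cdot 4\right)\right) = 469 + 6 \cdot \frac{1}{2} \left(- \frac{1}{4}\right) \left(10 + 2 \left(6 + \frac{12}{7}\right)\right) = 469 + 6 \left(- \frac{1}{8}\right) \left(10 + 2 \cdot \frac{54}{7}\right) = 469 - \frac{3 \left(10 + \frac{108}{7}\right)}{4} = 469 - \frac{267}{14} = \frac{6299}{14}$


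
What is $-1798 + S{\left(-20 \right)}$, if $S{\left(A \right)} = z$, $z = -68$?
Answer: $-1866$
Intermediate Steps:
$S{\left(A \right)} = -68$
$-1798 + S{\left(-20 \right)} = -1798 - 68 = -1866$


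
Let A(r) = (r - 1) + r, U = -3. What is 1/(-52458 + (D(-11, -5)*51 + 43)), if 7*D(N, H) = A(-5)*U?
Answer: -7/365222 ≈ -1.9166e-5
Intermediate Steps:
A(r) = -1 + 2*r (A(r) = (-1 + r) + r = -1 + 2*r)
D(N, H) = 33/7 (D(N, H) = ((-1 + 2*(-5))*(-3))/7 = ((-1 - 10)*(-3))/7 = (-11*(-3))/7 = (⅐)*33 = 33/7)
1/(-52458 + (D(-11, -5)*51 + 43)) = 1/(-52458 + ((33/7)*51 + 43)) = 1/(-52458 + (1683/7 + 43)) = 1/(-52458 + 1984/7) = 1/(-365222/7) = -7/365222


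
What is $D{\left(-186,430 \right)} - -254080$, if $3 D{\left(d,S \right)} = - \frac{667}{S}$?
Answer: $\frac{327762533}{1290} \approx 2.5408 \cdot 10^{5}$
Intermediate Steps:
$D{\left(d,S \right)} = - \frac{667}{3 S}$ ($D{\left(d,S \right)} = \frac{\left(-667\right) \frac{1}{S}}{3} = - \frac{667}{3 S}$)
$D{\left(-186,430 \right)} - -254080 = - \frac{667}{3 \cdot 430} - -254080 = \left(- \frac{667}{3}\right) \frac{1}{430} + 254080 = - \frac{667}{1290} + 254080 = \frac{327762533}{1290}$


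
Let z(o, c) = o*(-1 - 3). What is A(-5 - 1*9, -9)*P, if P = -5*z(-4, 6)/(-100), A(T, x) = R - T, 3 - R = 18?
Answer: -4/5 ≈ -0.80000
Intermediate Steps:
z(o, c) = -4*o (z(o, c) = o*(-4) = -4*o)
R = -15 (R = 3 - 1*18 = 3 - 18 = -15)
A(T, x) = -15 - T
P = 4/5 (P = -(-20)*(-4)/(-100) = -5*16*(-1/100) = -80*(-1/100) = 4/5 ≈ 0.80000)
A(-5 - 1*9, -9)*P = (-15 - (-5 - 1*9))*(4/5) = (-15 - (-5 - 9))*(4/5) = (-15 - 1*(-14))*(4/5) = (-15 + 14)*(4/5) = -1*4/5 = -4/5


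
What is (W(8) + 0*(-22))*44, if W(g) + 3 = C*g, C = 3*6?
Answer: 6204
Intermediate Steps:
C = 18
W(g) = -3 + 18*g
(W(8) + 0*(-22))*44 = ((-3 + 18*8) + 0*(-22))*44 = ((-3 + 144) + 0)*44 = (141 + 0)*44 = 141*44 = 6204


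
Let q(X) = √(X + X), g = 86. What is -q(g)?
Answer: -2*√43 ≈ -13.115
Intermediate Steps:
q(X) = √2*√X (q(X) = √(2*X) = √2*√X)
-q(g) = -√2*√86 = -2*√43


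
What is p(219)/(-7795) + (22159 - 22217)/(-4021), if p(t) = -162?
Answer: 1103512/31343695 ≈ 0.035207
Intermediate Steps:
p(219)/(-7795) + (22159 - 22217)/(-4021) = -162/(-7795) + (22159 - 22217)/(-4021) = -162*(-1/7795) - 58*(-1/4021) = 162/7795 + 58/4021 = 1103512/31343695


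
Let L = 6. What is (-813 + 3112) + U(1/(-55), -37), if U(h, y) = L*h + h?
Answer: 126438/55 ≈ 2298.9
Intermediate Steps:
U(h, y) = 7*h (U(h, y) = 6*h + h = 7*h)
(-813 + 3112) + U(1/(-55), -37) = (-813 + 3112) + 7/(-55) = 2299 + 7*(-1/55) = 2299 - 7/55 = 126438/55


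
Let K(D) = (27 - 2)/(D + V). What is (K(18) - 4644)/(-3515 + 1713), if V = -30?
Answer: 55753/21624 ≈ 2.5783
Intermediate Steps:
K(D) = 25/(-30 + D) (K(D) = (27 - 2)/(D - 30) = 25/(-30 + D))
(K(18) - 4644)/(-3515 + 1713) = (25/(-30 + 18) - 4644)/(-3515 + 1713) = (25/(-12) - 4644)/(-1802) = (25*(-1/12) - 4644)*(-1/1802) = (-25/12 - 4644)*(-1/1802) = -55753/12*(-1/1802) = 55753/21624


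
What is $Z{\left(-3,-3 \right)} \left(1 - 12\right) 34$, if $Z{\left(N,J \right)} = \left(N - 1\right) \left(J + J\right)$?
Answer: $-8976$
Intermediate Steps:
$Z{\left(N,J \right)} = 2 J \left(-1 + N\right)$ ($Z{\left(N,J \right)} = \left(-1 + N\right) 2 J = 2 J \left(-1 + N\right)$)
$Z{\left(-3,-3 \right)} \left(1 - 12\right) 34 = 2 \left(-3\right) \left(-1 - 3\right) \left(1 - 12\right) 34 = 2 \left(-3\right) \left(-4\right) \left(-11\right) 34 = 24 \left(-11\right) 34 = \left(-264\right) 34 = -8976$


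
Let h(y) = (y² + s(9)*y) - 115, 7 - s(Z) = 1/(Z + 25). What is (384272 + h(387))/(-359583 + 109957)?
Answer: -18245203/8487284 ≈ -2.1497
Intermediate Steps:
s(Z) = 7 - 1/(25 + Z) (s(Z) = 7 - 1/(Z + 25) = 7 - 1/(25 + Z))
h(y) = -115 + y² + 237*y/34 (h(y) = (y² + ((174 + 7*9)/(25 + 9))*y) - 115 = (y² + ((174 + 63)/34)*y) - 115 = (y² + ((1/34)*237)*y) - 115 = (y² + 237*y/34) - 115 = -115 + y² + 237*y/34)
(384272 + h(387))/(-359583 + 109957) = (384272 + (-115 + 387² + (237/34)*387))/(-359583 + 109957) = (384272 + (-115 + 149769 + 91719/34))/(-249626) = (384272 + 5179955/34)*(-1/249626) = (18245203/34)*(-1/249626) = -18245203/8487284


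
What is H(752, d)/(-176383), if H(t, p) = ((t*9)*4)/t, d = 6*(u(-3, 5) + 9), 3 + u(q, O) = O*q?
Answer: -36/176383 ≈ -0.00020410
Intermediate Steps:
u(q, O) = -3 + O*q
d = -54 (d = 6*((-3 + 5*(-3)) + 9) = 6*((-3 - 15) + 9) = 6*(-18 + 9) = 6*(-9) = -54)
H(t, p) = 36 (H(t, p) = ((9*t)*4)/t = (36*t)/t = 36)
H(752, d)/(-176383) = 36/(-176383) = 36*(-1/176383) = -36/176383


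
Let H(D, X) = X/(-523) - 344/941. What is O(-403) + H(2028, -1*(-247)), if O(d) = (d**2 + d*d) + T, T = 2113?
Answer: 160896390794/492143 ≈ 3.2693e+5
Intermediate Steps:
O(d) = 2113 + 2*d**2 (O(d) = (d**2 + d*d) + 2113 = (d**2 + d**2) + 2113 = 2*d**2 + 2113 = 2113 + 2*d**2)
H(D, X) = -344/941 - X/523 (H(D, X) = X*(-1/523) - 344*1/941 = -X/523 - 344/941 = -344/941 - X/523)
O(-403) + H(2028, -1*(-247)) = (2113 + 2*(-403)**2) + (-344/941 - (-1)*(-247)/523) = (2113 + 2*162409) + (-344/941 - 1/523*247) = (2113 + 324818) + (-344/941 - 247/523) = 326931 - 412339/492143 = 160896390794/492143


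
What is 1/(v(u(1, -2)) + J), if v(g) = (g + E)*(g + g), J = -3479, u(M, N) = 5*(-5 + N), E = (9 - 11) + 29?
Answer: -1/2919 ≈ -0.00034258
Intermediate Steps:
E = 27 (E = -2 + 29 = 27)
u(M, N) = -25 + 5*N
v(g) = 2*g*(27 + g) (v(g) = (g + 27)*(g + g) = (27 + g)*(2*g) = 2*g*(27 + g))
1/(v(u(1, -2)) + J) = 1/(2*(-25 + 5*(-2))*(27 + (-25 + 5*(-2))) - 3479) = 1/(2*(-25 - 10)*(27 + (-25 - 10)) - 3479) = 1/(2*(-35)*(27 - 35) - 3479) = 1/(2*(-35)*(-8) - 3479) = 1/(560 - 3479) = 1/(-2919) = -1/2919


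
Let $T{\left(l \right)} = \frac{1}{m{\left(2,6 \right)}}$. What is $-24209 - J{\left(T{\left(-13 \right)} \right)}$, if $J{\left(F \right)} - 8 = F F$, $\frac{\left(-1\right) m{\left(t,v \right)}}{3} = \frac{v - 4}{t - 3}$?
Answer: $- \frac{871813}{36} \approx -24217.0$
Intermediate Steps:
$m{\left(t,v \right)} = - \frac{3 \left(-4 + v\right)}{-3 + t}$ ($m{\left(t,v \right)} = - 3 \frac{v - 4}{t - 3} = - 3 \frac{-4 + v}{-3 + t} = - \frac{3 \left(-4 + v\right)}{-3 + t}$)
$T{\left(l \right)} = \frac{1}{6}$ ($T{\left(l \right)} = \frac{1}{3 \frac{1}{-3 + 2} \left(4 - 6\right)} = \frac{1}{3 \frac{1}{-1} \left(4 - 6\right)} = \frac{1}{3 \left(-1\right) \left(-2\right)} = \frac{1}{6}$)
$J{\left(F \right)} = 8 + F^{2}$ ($J{\left(F \right)} = 8 + F F = 8 + F^{2}$)
$-24209 - J{\left(T{\left(-13 \right)} \right)} = -24209 - \left(8 + \left(\frac{1}{6}\right)^{2}\right) = -24209 - \left(8 + \frac{1}{36}\right) = -24209 - \frac{289}{36} = - \frac{871813}{36}$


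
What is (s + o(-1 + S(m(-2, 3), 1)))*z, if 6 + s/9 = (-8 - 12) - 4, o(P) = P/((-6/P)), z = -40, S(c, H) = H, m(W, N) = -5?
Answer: 10800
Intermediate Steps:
o(P) = -P²/6 (o(P) = P*(-P/6) = -P²/6)
s = -270 (s = -54 + 9*((-8 - 12) - 4) = -54 + 9*(-20 - 4) = -54 + 9*(-24) = -54 - 216 = -270)
(s + o(-1 + S(m(-2, 3), 1)))*z = (-270 - (-1 + 1)²/6)*(-40) = (-270 - ⅙*0²)*(-40) = (-270 - ⅙*0)*(-40) = (-270 + 0)*(-40) = -270*(-40) = 10800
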